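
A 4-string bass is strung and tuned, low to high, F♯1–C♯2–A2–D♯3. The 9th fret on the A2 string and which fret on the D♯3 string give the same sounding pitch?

3

A2 at fret 9 is A2 + 9 semitones = F♯3.
The open D♯3 string is 6 semitones above the open A2, so the same pitch on the D♯3 string lies at fret 9 − 6 = 3.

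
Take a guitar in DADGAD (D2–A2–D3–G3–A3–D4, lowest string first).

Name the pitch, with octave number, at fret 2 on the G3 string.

G3 is MIDI 55. Adding 2 gives 57, which is A3.

A3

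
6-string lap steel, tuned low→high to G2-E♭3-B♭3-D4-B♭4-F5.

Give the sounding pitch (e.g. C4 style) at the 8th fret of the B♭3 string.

G♭4

B♭3 is MIDI 58. Adding 8 gives 66, which is G♭4.
(Equivalently spelled F♯4.)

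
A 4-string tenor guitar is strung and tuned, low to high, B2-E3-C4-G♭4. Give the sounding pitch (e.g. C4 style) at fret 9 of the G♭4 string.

E♭5

G♭4 is MIDI 66. Adding 9 gives 75, which is E♭5.
(Equivalently spelled D♯5.)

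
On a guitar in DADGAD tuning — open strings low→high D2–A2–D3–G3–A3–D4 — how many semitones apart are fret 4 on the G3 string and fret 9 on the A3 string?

G3 at fret 4 → B3 (MIDI 59); A3 at fret 9 → F#4 (MIDI 66).
59 − 66 = -7, so the two pitches are 7 semitones apart, with F#4 the higher.

7 semitones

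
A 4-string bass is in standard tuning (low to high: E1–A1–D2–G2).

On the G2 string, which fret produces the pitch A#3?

A#3 is 15 semitones above the open G2 (G–G#–A–A#–…–G#–A–A#), so it sits at fret 15.

15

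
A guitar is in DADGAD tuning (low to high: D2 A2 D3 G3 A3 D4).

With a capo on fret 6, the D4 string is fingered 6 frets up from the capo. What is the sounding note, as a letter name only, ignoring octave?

The capo raises the open D4 by 6 semitones to G♯4; fretting 6 more gives D4 + 6 + 6 = D4 + 12 semitones, landing on D.

D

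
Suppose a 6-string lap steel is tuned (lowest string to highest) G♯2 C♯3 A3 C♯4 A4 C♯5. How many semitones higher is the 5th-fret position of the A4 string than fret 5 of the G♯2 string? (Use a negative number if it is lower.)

A4 at fret 5 → D5 (MIDI 74); G♯2 at fret 5 → C♯3 (MIDI 49).
74 − 49 = 25, so the two pitches are 25 semitones apart.

25 semitones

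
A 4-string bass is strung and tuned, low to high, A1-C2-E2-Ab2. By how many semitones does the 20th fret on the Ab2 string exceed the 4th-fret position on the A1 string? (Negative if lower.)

27 semitones

Ab2 at fret 20 → E4 (MIDI 64); A1 at fret 4 → Db2 (MIDI 37).
64 − 37 = 27, so the two pitches are 27 semitones apart.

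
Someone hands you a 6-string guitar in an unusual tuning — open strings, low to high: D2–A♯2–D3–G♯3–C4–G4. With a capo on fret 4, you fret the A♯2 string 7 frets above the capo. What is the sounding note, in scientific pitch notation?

A3

The capo raises the open A♯2 by 4 semitones to D3; fretting 7 more gives A♯2 + 4 + 7 = A♯2 + 11 semitones = A3.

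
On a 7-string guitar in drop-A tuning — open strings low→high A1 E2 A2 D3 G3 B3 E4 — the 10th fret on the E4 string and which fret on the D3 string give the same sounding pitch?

Fret 10 on E4 is MIDI 64 + 10 = 74 (D5). On the D3 string (open MIDI 50), that pitch is 74 − 50 = fret 24.

24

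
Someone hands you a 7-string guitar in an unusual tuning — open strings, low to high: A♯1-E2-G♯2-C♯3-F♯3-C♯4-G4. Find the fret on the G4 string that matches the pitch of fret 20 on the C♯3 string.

2

Fret 20 on C♯3 is MIDI 49 + 20 = 69 (A4). On the G4 string (open MIDI 67), that pitch is 69 − 67 = fret 2.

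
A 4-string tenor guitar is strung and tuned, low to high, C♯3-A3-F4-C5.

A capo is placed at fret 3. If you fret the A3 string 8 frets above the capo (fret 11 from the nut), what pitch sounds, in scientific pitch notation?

G♯4

The capo raises the open A3 by 3 semitones to C4; fretting 8 more gives A3 + 3 + 8 = A3 + 11 semitones = G♯4.
(Also written A♭.)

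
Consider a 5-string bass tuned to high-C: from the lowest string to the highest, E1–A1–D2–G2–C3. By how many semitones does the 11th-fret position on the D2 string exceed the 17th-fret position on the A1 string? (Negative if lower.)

-1 semitone

D2 at fret 11 → C#3 (MIDI 49); A1 at fret 17 → D3 (MIDI 50).
49 − 50 = -1, so the two pitches are 1 semitone apart.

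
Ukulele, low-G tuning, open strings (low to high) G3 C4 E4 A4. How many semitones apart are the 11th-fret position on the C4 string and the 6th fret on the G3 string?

C4 at fret 11 → B4 (MIDI 71); G3 at fret 6 → C♯4 (MIDI 61).
71 − 61 = 10, so the two pitches are 10 semitones apart, with B4 the higher.

10 semitones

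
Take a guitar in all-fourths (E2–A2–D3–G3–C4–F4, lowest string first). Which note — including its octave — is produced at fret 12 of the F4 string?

F5

Each fret is one semitone, so F4 + 12 = F5.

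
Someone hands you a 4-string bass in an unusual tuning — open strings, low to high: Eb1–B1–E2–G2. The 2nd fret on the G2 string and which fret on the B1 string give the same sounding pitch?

10

Fret 2 on G2 is MIDI 43 + 2 = 45 (A2). On the B1 string (open MIDI 35), that pitch is 45 − 35 = fret 10.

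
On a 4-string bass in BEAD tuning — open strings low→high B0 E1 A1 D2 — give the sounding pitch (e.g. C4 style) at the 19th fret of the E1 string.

B2

Each fret is one semitone, so E1 + 19 = B2.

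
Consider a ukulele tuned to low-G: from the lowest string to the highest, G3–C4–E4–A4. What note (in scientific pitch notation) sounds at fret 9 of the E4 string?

E4 is MIDI 64. Adding 9 gives 73, which is C♯5.
(Equivalently spelled D♭5.)

C♯5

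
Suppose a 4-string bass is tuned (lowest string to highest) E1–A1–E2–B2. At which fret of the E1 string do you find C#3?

21

C#3 is 21 semitones above the open E1 (E–F–F#–G–…–B–C–C#), so it sits at fret 21.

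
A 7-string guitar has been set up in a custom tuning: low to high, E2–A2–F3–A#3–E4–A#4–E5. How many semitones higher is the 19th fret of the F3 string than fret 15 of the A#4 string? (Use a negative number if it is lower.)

F3 at fret 19 → C5 (MIDI 72); A#4 at fret 15 → C#6 (MIDI 85).
72 − 85 = -13, so the two pitches are 13 semitones apart.

-13 semitones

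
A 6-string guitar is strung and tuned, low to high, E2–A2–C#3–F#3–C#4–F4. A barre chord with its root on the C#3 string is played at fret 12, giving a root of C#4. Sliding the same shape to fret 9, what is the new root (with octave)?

Moving from fret 12 to fret 9 shifts the root by -3 semitones.
C#4 down 3 semitones is A#3.

A#3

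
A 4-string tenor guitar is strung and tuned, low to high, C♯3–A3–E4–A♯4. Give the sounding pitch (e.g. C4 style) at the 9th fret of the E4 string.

The open E4 string plus 9 semitones: E–F–F#–G–G#–A–A#–B–C–C#.
The walk passes from B into C once, so the octave number goes from 4 to 5.
(Equivalently spelled D♭5.)

C♯5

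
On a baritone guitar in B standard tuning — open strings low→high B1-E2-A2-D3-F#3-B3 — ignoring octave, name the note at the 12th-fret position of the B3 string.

B

Each fret is one semitone, so B3 + 12 = B.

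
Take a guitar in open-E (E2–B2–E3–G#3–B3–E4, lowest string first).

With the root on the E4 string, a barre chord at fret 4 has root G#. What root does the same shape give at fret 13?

F

Moving from fret 4 to fret 13 shifts the root by 9 semitones.
G# up 9 semitones is F.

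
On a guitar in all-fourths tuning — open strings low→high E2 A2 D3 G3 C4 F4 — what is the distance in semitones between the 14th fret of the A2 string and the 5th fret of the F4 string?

A2 at fret 14 → B3 (MIDI 59); F4 at fret 5 → A#4 (MIDI 70).
59 − 70 = -11, so the two pitches are 11 semitones apart, with A#4 the higher.

11 semitones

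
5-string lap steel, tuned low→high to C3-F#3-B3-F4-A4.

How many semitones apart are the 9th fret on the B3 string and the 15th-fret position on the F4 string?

B3 at fret 9 → G#4 (MIDI 68); F4 at fret 15 → G#5 (MIDI 80).
68 − 80 = -12, so the two pitches are 12 semitones apart, with G#5 the higher.

12 semitones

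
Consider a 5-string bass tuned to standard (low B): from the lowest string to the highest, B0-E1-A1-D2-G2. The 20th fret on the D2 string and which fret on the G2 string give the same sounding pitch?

D2 at fret 20 is D2 + 20 semitones = A#3.
The open G2 string is 5 semitones above the open D2, so the same pitch on the G2 string lies at fret 20 − 5 = 15.

15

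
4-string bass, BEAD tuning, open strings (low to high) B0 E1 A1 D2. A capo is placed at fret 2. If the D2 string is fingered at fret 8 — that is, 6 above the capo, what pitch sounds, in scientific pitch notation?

A#2

The capo raises the open D2 by 2 semitones to E2; fretting 6 more gives D2 + 2 + 6 = D2 + 8 semitones = A#2.
(Also written Bb.)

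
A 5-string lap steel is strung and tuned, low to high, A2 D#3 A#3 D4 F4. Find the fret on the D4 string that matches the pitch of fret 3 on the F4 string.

Fret 3 on F4 is MIDI 65 + 3 = 68 (G#4). On the D4 string (open MIDI 62), that pitch is 68 − 62 = fret 6.

6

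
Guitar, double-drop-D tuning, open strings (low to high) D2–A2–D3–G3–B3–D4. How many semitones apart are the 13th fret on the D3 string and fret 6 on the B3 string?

2 semitones

D3 at fret 13 → D#4 (MIDI 63); B3 at fret 6 → F4 (MIDI 65).
63 − 65 = -2, so the two pitches are 2 semitones apart, with F4 the higher.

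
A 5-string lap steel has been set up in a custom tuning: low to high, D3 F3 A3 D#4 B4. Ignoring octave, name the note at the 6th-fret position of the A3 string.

The open A3 string plus 6 semitones: A–A#–B–C–C#–D–D#.
(Equivalently spelled Eb.)

D#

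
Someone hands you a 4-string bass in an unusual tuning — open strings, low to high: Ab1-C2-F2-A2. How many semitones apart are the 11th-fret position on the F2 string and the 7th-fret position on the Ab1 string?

13 semitones

F2 at fret 11 → E3 (MIDI 52); Ab1 at fret 7 → Eb2 (MIDI 39).
52 − 39 = 13, so the two pitches are 13 semitones apart, with E3 the higher.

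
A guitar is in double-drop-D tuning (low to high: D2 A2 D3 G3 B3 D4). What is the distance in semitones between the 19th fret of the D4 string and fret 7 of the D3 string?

24 semitones

D4 at fret 19 → A5 (MIDI 81); D3 at fret 7 → A3 (MIDI 57).
81 − 57 = 24, so the two pitches are 24 semitones apart, with A5 the higher.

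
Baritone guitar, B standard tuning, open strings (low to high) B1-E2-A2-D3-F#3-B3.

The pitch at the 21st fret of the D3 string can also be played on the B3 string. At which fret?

Fret 21 on D3 is MIDI 50 + 21 = 71 (B4). On the B3 string (open MIDI 59), that pitch is 71 − 59 = fret 12.

12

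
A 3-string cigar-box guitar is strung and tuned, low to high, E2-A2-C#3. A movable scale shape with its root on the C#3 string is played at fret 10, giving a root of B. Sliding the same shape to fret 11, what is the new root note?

C

Moving from fret 10 to fret 11 shifts the root by 1 semitone.
B up 1 semitone is C.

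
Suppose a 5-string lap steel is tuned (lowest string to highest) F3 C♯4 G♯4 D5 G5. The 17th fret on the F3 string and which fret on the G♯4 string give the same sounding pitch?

F3 at fret 17 is F3 + 17 semitones = A♯4.
The open G♯4 string is 15 semitones above the open F3, so the same pitch on the G♯4 string lies at fret 17 − 15 = 2.

2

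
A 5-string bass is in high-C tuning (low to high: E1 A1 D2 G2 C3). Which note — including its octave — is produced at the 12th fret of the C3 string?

Each fret is one semitone, so C3 + 12 = C4.

C4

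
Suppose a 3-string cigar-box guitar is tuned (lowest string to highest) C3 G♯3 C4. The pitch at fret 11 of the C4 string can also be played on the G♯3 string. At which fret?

15

Fret 11 on C4 is MIDI 60 + 11 = 71 (B4). On the G♯3 string (open MIDI 56), that pitch is 71 − 56 = fret 15.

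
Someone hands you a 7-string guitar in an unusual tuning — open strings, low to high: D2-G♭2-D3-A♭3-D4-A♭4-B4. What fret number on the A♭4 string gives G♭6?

G♭6 is 22 semitones above the open A♭4 (Ab–A–Bb–B–…–E–F–Gb), so it sits at fret 22.

22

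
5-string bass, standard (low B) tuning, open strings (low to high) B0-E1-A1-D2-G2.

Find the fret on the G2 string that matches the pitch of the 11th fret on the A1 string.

1

A1 at fret 11 is A1 + 11 semitones = G#2.
The open G2 string is 10 semitones above the open A1, so the same pitch on the G2 string lies at fret 11 − 10 = 1.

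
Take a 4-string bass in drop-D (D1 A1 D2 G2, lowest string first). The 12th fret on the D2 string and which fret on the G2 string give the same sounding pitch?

D2 at fret 12 is D2 + 12 semitones = D3.
The open G2 string is 5 semitones above the open D2, so the same pitch on the G2 string lies at fret 12 − 5 = 7.

7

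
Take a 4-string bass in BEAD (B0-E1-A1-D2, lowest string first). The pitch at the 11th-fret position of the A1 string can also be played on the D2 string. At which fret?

Fret 11 on A1 is MIDI 33 + 11 = 44 (G#2). On the D2 string (open MIDI 38), that pitch is 44 − 38 = fret 6.

6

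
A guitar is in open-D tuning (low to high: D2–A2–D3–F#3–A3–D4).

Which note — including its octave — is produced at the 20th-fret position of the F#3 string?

The open F#3 string plus 20 semitones: F#–G–G#–A–…–C–C#–D.
The walk passes from B into C 2 times, so the octave number goes from 3 to 5.

D5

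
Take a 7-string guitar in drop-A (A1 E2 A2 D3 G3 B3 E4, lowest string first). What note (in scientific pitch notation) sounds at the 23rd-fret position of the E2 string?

D♯4

E2 is MIDI 40. Adding 23 gives 63, which is D♯4.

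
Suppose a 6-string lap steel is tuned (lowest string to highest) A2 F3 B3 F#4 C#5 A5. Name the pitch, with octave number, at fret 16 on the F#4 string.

A#5

Each fret is one semitone, so F#4 + 16 = A#5.
(Equivalently spelled Bb5.)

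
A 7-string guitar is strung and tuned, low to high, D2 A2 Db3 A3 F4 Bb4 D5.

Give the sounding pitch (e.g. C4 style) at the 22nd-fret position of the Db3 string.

B4

Each fret is one semitone, so Db3 + 22 = B4.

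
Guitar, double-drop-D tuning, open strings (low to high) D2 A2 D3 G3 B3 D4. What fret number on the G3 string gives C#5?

C#5 is 18 semitones above the open G3 (G–G#–A–A#–…–B–C–C#), so it sits at fret 18.

18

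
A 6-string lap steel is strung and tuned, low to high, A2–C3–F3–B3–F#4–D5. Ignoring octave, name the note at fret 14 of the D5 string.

E

D5 is MIDI 74. Adding 14 gives 88; 88 mod 12 = 4, i.e. E.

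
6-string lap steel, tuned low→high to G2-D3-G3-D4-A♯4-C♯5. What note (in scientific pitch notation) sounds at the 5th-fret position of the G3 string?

G3 is MIDI 55. Adding 5 gives 60, which is C4.

C4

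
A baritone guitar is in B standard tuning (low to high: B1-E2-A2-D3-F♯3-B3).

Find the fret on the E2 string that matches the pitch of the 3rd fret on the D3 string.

Fret 3 on D3 is MIDI 50 + 3 = 53 (F3). On the E2 string (open MIDI 40), that pitch is 53 − 40 = fret 13.

13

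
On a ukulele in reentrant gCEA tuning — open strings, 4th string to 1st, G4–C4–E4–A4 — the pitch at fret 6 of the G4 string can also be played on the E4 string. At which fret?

Fret 6 on G4 is MIDI 67 + 6 = 73 (C#5). On the E4 string (open MIDI 64), that pitch is 73 − 64 = fret 9.

9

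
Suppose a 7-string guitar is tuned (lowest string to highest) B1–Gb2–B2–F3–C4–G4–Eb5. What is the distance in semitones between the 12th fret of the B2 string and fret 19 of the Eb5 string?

35 semitones

B2 at fret 12 → B3 (MIDI 59); Eb5 at fret 19 → Bb6 (MIDI 94).
59 − 94 = -35, so the two pitches are 35 semitones apart, with Bb6 the higher.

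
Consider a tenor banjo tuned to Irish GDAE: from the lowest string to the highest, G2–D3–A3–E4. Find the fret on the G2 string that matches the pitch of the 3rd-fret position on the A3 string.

A3 at fret 3 is A3 + 3 semitones = C4.
The open G2 string is 14 semitones below the open A3, so the same pitch on the G2 string lies at fret 3 + 14 = 17.

17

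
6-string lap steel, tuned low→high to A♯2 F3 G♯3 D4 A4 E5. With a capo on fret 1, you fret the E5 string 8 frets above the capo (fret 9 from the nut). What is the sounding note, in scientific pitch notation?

The capo raises the open E5 by 1 semitone to F5; fretting 8 more gives E5 + 1 + 8 = E5 + 9 semitones = C♯6.

C♯6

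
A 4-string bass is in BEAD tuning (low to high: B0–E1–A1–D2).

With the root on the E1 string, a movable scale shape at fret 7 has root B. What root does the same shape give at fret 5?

Moving from fret 7 to fret 5 shifts the root by -2 semitones.
B down 2 semitones is A.

A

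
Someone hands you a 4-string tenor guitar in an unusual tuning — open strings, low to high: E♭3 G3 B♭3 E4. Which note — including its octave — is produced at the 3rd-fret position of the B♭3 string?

D♭4

The open B♭3 string plus 3 semitones: Bb–B–C–Db.
The walk passes from B into C once, so the octave number goes from 3 to 4.
(Equivalently spelled C♯4.)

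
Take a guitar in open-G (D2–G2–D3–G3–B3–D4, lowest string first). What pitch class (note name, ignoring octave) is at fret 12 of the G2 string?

The open G2 string plus 12 semitones: G–G#–A–A#–…–F–F#–G.

G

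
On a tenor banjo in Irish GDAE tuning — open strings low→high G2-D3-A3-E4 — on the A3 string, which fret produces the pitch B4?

B4 is 14 semitones above the open A3 (A–A#–B–C–…–A–A#–B), so it sits at fret 14.

14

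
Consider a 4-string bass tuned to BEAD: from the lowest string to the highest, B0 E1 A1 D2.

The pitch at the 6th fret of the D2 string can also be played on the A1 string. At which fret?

11

Fret 6 on D2 is MIDI 38 + 6 = 44 (G♯2). On the A1 string (open MIDI 33), that pitch is 44 − 33 = fret 11.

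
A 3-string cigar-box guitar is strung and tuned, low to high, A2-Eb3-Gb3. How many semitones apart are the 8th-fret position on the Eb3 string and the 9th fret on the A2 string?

Eb3 at fret 8 → B3 (MIDI 59); A2 at fret 9 → Gb3 (MIDI 54).
59 − 54 = 5, so the two pitches are 5 semitones apart, with B3 the higher.

5 semitones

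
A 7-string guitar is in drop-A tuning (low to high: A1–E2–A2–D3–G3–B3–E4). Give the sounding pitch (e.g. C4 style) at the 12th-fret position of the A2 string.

A3

A2 is MIDI 45. Adding 12 gives 57, which is A3.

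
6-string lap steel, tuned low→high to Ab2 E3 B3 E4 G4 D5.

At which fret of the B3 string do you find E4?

5

E4 is 5 semitones above the open B3 (B–C–Db–D–Eb–E), so it sits at fret 5.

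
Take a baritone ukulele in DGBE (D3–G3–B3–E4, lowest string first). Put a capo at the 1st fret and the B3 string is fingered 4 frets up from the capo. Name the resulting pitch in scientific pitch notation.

The capo raises the open B3 by 1 semitone to C4; fretting 4 more gives B3 + 1 + 4 = B3 + 5 semitones = E4.

E4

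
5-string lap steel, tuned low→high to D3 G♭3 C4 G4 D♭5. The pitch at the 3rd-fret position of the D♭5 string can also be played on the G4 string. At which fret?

9

Fret 3 on D♭5 is MIDI 73 + 3 = 76 (E5). On the G4 string (open MIDI 67), that pitch is 76 − 67 = fret 9.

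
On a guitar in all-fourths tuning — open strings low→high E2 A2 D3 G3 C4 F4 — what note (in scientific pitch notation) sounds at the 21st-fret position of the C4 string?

A5

C4 is MIDI 60. Adding 21 gives 81, which is A5.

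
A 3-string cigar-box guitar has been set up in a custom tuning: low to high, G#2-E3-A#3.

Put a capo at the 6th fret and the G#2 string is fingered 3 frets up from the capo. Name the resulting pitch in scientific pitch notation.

F3

The capo raises the open G#2 by 6 semitones to D3; fretting 3 more gives G#2 + 6 + 3 = G#2 + 9 semitones = F3.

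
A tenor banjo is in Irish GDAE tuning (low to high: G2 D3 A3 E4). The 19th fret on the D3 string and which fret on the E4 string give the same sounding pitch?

Fret 19 on D3 is MIDI 50 + 19 = 69 (A4). On the E4 string (open MIDI 64), that pitch is 69 − 64 = fret 5.

5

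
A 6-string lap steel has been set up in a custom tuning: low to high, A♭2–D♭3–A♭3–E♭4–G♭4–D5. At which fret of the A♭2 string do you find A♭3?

A♭3 is 12 semitones above the open A♭2 (Ab–A–Bb–B–…–Gb–G–Ab), so it sits at fret 12.

12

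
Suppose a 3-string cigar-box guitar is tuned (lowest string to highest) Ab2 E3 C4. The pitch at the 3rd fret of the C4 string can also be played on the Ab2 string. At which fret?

19

Fret 3 on C4 is MIDI 60 + 3 = 63 (Eb4). On the Ab2 string (open MIDI 44), that pitch is 63 − 44 = fret 19.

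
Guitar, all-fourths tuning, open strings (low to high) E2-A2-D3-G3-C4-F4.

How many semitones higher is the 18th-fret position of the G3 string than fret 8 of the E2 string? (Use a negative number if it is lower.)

G3 at fret 18 → C♯5 (MIDI 73); E2 at fret 8 → C3 (MIDI 48).
73 − 48 = 25, so the two pitches are 25 semitones apart.

25 semitones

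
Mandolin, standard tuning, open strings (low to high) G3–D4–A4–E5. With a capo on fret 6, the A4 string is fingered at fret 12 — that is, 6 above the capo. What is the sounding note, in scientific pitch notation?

A5

The capo raises the open A4 by 6 semitones to D♯5; fretting 6 more gives A4 + 6 + 6 = A4 + 12 semitones = A5.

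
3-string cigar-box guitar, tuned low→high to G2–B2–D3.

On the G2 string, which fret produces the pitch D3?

7

D3 is 7 semitones above the open G2 (G–Ab–A–Bb–B–C–Db–D), so it sits at fret 7.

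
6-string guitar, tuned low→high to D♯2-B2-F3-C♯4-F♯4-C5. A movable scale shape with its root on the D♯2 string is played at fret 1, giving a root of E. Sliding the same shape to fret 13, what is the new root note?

E

Moving from fret 1 to fret 13 shifts the root by 12 semitones.
E up 12 semitones is E.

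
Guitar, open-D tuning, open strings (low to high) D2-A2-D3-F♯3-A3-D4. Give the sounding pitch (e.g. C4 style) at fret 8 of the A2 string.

A2 is MIDI 45. Adding 8 gives 53, which is F3.

F3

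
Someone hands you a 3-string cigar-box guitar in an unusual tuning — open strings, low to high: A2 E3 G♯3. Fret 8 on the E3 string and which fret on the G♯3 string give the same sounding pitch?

E3 at fret 8 is E3 + 8 semitones = C4.
The open G♯3 string is 4 semitones above the open E3, so the same pitch on the G♯3 string lies at fret 8 − 4 = 4.

4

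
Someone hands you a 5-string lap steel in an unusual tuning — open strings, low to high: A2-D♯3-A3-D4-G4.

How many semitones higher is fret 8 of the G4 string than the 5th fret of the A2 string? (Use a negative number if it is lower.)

25 semitones

G4 at fret 8 → D♯5 (MIDI 75); A2 at fret 5 → D3 (MIDI 50).
75 − 50 = 25, so the two pitches are 25 semitones apart.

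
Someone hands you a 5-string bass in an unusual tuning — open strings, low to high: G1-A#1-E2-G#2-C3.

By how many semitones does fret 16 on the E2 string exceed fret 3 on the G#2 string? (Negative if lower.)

9 semitones

E2 at fret 16 → G#3 (MIDI 56); G#2 at fret 3 → B2 (MIDI 47).
56 − 47 = 9, so the two pitches are 9 semitones apart.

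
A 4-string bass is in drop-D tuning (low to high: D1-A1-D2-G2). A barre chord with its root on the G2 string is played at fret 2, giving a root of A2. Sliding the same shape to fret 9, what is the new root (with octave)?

Moving from fret 2 to fret 9 shifts the root by 7 semitones.
A2 up 7 semitones is E3.

E3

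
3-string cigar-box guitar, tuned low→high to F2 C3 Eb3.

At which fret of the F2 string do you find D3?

9

D3 is 9 semitones above the open F2 (F–Gb–G–Ab–A–Bb–B–C–Db–D), so it sits at fret 9.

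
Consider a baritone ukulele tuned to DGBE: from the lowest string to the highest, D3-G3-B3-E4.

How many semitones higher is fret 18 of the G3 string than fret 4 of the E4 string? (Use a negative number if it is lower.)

G3 at fret 18 → C#5 (MIDI 73); E4 at fret 4 → G#4 (MIDI 68).
73 − 68 = 5, so the two pitches are 5 semitones apart.

5 semitones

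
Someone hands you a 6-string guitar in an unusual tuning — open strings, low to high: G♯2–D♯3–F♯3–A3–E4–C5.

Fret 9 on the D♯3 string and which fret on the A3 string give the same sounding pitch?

3

D♯3 at fret 9 is D♯3 + 9 semitones = C4.
The open A3 string is 6 semitones above the open D♯3, so the same pitch on the A3 string lies at fret 9 − 6 = 3.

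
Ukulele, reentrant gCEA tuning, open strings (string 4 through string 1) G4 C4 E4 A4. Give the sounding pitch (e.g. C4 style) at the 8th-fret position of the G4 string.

The open G4 string plus 8 semitones: G–G#–A–A#–B–C–C#–D–D#.
The walk passes from B into C once, so the octave number goes from 4 to 5.
(Equivalently spelled E♭5.)

D♯5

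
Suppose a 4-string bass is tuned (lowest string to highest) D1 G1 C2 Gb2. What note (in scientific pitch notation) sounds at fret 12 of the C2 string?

The open C2 string plus 12 semitones: C–Db–D–Eb–…–Bb–B–C.
The walk passes from B into C once, so the octave number goes from 2 to 3.

C3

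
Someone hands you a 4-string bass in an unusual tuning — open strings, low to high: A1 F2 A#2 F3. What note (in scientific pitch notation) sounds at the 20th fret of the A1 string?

F3

A1 is MIDI 33. Adding 20 gives 53, which is F3.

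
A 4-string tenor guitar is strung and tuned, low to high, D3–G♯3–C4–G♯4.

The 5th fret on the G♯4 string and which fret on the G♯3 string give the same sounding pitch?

17

G♯4 at fret 5 is G♯4 + 5 semitones = C♯5.
The open G♯3 string is 12 semitones below the open G♯4, so the same pitch on the G♯3 string lies at fret 5 + 12 = 17.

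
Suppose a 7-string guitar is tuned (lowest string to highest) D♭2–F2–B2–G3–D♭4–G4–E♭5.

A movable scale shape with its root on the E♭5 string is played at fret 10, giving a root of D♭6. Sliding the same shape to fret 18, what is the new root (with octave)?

A6

Moving from fret 10 to fret 18 shifts the root by 8 semitones.
D♭6 up 8 semitones is A6.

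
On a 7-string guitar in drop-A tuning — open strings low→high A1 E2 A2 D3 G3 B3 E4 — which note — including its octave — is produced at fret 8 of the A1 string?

A1 is MIDI 33. Adding 8 gives 41, which is F2.

F2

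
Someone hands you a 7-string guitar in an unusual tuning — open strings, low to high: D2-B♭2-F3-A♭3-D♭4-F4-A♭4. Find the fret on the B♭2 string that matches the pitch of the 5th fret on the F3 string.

12

Fret 5 on F3 is MIDI 53 + 5 = 58 (B♭3). On the B♭2 string (open MIDI 46), that pitch is 58 − 46 = fret 12.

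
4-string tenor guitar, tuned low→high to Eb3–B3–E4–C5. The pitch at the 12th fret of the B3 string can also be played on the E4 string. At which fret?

7

Fret 12 on B3 is MIDI 59 + 12 = 71 (B4). On the E4 string (open MIDI 64), that pitch is 71 − 64 = fret 7.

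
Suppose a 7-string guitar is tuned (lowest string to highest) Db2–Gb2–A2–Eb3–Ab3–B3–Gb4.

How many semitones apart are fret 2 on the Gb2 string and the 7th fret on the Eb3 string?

14 semitones

Gb2 at fret 2 → Ab2 (MIDI 44); Eb3 at fret 7 → Bb3 (MIDI 58).
44 − 58 = -14, so the two pitches are 14 semitones apart, with Bb3 the higher.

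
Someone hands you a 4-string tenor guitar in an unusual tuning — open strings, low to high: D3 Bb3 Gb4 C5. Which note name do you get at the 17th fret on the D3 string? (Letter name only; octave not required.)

G

Each fret is one semitone, so D3 + 17 = G.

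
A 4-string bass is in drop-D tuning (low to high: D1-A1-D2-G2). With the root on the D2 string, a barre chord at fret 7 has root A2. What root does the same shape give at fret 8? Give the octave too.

Moving from fret 7 to fret 8 shifts the root by 1 semitone.
A2 up 1 semitone is A#2.

A#2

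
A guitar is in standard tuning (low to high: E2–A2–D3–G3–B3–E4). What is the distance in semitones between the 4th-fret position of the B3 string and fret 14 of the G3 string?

B3 at fret 4 → D#4 (MIDI 63); G3 at fret 14 → A4 (MIDI 69).
63 − 69 = -6, so the two pitches are 6 semitones apart, with A4 the higher.

6 semitones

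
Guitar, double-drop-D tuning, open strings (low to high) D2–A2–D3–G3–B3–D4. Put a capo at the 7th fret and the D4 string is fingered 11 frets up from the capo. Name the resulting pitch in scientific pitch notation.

The capo raises the open D4 by 7 semitones to A4; fretting 11 more gives D4 + 7 + 11 = D4 + 18 semitones = G#5.
(Also written Ab.)

G#5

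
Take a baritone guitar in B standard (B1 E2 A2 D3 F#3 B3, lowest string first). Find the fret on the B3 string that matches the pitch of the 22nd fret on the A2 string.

8

Fret 22 on A2 is MIDI 45 + 22 = 67 (G4). On the B3 string (open MIDI 59), that pitch is 67 − 59 = fret 8.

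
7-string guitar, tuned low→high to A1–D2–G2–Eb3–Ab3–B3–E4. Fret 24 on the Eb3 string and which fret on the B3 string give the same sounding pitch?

Fret 24 on Eb3 is MIDI 51 + 24 = 75 (Eb5). On the B3 string (open MIDI 59), that pitch is 75 − 59 = fret 16.

16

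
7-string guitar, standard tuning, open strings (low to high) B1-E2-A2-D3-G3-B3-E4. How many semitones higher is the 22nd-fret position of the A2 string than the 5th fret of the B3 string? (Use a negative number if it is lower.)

A2 at fret 22 → G4 (MIDI 67); B3 at fret 5 → E4 (MIDI 64).
67 − 64 = 3, so the two pitches are 3 semitones apart.

3 semitones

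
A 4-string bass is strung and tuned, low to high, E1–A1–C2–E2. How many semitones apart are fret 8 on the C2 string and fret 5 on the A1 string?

C2 at fret 8 → G#2 (MIDI 44); A1 at fret 5 → D2 (MIDI 38).
44 − 38 = 6, so the two pitches are 6 semitones apart, with G#2 the higher.

6 semitones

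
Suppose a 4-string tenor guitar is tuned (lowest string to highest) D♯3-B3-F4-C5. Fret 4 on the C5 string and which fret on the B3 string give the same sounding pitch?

17

C5 at fret 4 is C5 + 4 semitones = E5.
The open B3 string is 13 semitones below the open C5, so the same pitch on the B3 string lies at fret 4 + 13 = 17.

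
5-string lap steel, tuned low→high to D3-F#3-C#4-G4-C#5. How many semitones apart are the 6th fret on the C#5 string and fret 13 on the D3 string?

C#5 at fret 6 → G5 (MIDI 79); D3 at fret 13 → D#4 (MIDI 63).
79 − 63 = 16, so the two pitches are 16 semitones apart, with G5 the higher.

16 semitones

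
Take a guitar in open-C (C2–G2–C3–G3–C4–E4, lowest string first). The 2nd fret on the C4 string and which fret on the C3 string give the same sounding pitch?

14

C4 at fret 2 is C4 + 2 semitones = D4.
The open C3 string is 12 semitones below the open C4, so the same pitch on the C3 string lies at fret 2 + 12 = 14.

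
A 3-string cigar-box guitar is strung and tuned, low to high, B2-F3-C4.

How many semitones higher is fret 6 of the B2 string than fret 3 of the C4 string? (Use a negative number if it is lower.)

-10 semitones

B2 at fret 6 → F3 (MIDI 53); C4 at fret 3 → Eb4 (MIDI 63).
53 − 63 = -10, so the two pitches are 10 semitones apart.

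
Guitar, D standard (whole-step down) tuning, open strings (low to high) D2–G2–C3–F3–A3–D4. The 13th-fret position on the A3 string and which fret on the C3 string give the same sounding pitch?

22

Fret 13 on A3 is MIDI 57 + 13 = 70 (A#4). On the C3 string (open MIDI 48), that pitch is 70 − 48 = fret 22.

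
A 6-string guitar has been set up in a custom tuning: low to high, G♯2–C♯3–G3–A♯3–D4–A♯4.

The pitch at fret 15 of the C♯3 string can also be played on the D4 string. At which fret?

Fret 15 on C♯3 is MIDI 49 + 15 = 64 (E4). On the D4 string (open MIDI 62), that pitch is 64 − 62 = fret 2.

2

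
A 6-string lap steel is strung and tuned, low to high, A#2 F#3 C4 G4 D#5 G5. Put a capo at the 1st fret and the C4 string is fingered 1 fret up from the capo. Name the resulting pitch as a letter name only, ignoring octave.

The capo raises the open C4 by 1 semitone to C#4; fretting 1 more gives C4 + 1 + 1 = C4 + 2 semitones, landing on D.

D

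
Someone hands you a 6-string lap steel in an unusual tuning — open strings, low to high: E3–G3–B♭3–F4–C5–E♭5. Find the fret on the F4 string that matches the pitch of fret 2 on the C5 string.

9

Fret 2 on C5 is MIDI 72 + 2 = 74 (D5). On the F4 string (open MIDI 65), that pitch is 74 − 65 = fret 9.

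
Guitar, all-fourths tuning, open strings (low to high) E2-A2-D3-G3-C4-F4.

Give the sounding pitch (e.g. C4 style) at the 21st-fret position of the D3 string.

The open D3 string plus 21 semitones: D–D#–E–F–…–A–A#–B.
The walk passes from B into C once, so the octave number goes from 3 to 4.

B4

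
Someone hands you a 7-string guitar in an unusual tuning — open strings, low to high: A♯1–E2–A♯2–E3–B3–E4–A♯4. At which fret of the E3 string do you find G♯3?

G♯3 is 4 semitones above the open E3 (E–F–F#–G–G#), so it sits at fret 4.

4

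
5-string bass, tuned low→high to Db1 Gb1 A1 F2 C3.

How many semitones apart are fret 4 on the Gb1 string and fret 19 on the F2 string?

26 semitones

Gb1 at fret 4 → Bb1 (MIDI 34); F2 at fret 19 → C4 (MIDI 60).
34 − 60 = -26, so the two pitches are 26 semitones apart, with C4 the higher.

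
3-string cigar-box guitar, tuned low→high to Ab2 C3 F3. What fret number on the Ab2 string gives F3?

9

F3 is 9 semitones above the open Ab2 (Ab–A–Bb–B–C–Db–D–Eb–E–F), so it sits at fret 9.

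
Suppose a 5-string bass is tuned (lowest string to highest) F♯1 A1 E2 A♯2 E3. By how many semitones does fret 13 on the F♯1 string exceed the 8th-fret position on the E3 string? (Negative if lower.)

-17 semitones

F♯1 at fret 13 → G2 (MIDI 43); E3 at fret 8 → C4 (MIDI 60).
43 − 60 = -17, so the two pitches are 17 semitones apart.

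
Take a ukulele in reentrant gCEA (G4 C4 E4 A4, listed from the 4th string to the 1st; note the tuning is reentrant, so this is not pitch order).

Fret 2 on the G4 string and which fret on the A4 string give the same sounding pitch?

0

G4 at fret 2 is G4 + 2 semitones = A4.
The open A4 string is 2 semitones above the open G4, so the same pitch on the A4 string lies at fret 2 − 2 = 0.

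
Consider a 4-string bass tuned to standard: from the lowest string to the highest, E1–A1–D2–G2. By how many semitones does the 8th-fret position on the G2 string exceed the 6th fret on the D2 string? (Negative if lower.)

7 semitones

G2 at fret 8 → D♯3 (MIDI 51); D2 at fret 6 → G♯2 (MIDI 44).
51 − 44 = 7, so the two pitches are 7 semitones apart.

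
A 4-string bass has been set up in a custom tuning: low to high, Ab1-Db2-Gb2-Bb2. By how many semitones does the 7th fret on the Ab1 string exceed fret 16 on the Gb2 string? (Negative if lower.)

Ab1 at fret 7 → Eb2 (MIDI 39); Gb2 at fret 16 → Bb3 (MIDI 58).
39 − 58 = -19, so the two pitches are 19 semitones apart.

-19 semitones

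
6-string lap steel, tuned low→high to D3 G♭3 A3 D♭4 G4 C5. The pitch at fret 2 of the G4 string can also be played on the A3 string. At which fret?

12

G4 at fret 2 is G4 + 2 semitones = A4.
The open A3 string is 10 semitones below the open G4, so the same pitch on the A3 string lies at fret 2 + 10 = 12.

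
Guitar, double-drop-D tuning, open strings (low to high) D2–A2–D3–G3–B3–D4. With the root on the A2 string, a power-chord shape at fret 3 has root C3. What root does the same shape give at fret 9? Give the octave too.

Moving from fret 3 to fret 9 shifts the root by 6 semitones.
C3 up 6 semitones is F#3.

F#3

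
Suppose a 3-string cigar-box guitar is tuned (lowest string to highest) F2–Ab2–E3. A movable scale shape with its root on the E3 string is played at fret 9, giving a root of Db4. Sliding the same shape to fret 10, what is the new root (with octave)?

Moving from fret 9 to fret 10 shifts the root by 1 semitone.
Db4 up 1 semitone is D4.

D4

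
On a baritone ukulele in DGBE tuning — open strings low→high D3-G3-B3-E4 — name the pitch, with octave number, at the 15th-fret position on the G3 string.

A#4

The open G3 string plus 15 semitones: G–G#–A–A#–…–G#–A–A#.
The walk passes from B into C once, so the octave number goes from 3 to 4.
(Equivalently spelled Bb4.)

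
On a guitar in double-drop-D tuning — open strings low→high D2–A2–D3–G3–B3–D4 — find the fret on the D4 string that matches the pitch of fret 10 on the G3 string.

3

Fret 10 on G3 is MIDI 55 + 10 = 65 (F4). On the D4 string (open MIDI 62), that pitch is 65 − 62 = fret 3.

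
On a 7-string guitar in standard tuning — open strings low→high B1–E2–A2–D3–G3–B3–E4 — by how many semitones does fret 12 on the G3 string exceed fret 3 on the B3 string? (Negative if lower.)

G3 at fret 12 → G4 (MIDI 67); B3 at fret 3 → D4 (MIDI 62).
67 − 62 = 5, so the two pitches are 5 semitones apart.

5 semitones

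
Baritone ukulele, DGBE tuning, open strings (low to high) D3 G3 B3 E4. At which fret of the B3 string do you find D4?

D4 is 3 semitones above the open B3 (B–C–C#–D), so it sits at fret 3.

3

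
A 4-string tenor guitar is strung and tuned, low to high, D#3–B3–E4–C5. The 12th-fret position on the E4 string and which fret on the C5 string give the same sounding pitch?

4

E4 at fret 12 is E4 + 12 semitones = E5.
The open C5 string is 8 semitones above the open E4, so the same pitch on the C5 string lies at fret 12 − 8 = 4.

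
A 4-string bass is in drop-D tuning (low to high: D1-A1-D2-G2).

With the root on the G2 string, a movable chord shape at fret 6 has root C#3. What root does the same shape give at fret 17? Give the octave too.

Moving from fret 6 to fret 17 shifts the root by 11 semitones.
C#3 up 11 semitones is C4.

C4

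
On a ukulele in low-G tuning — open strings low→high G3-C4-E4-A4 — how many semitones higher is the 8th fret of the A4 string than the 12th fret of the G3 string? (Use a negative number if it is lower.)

10 semitones

A4 at fret 8 → F5 (MIDI 77); G3 at fret 12 → G4 (MIDI 67).
77 − 67 = 10, so the two pitches are 10 semitones apart.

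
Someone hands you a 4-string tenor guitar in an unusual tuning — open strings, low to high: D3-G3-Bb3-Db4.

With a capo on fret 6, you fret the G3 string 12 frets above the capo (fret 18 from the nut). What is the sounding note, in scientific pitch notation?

The capo raises the open G3 by 6 semitones to Db4; fretting 12 more gives G3 + 6 + 12 = G3 + 18 semitones = Db5.

Db5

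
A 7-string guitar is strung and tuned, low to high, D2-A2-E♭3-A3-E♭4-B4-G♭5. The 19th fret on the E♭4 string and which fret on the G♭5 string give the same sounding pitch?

Fret 19 on E♭4 is MIDI 63 + 19 = 82 (B♭5). On the G♭5 string (open MIDI 78), that pitch is 82 − 78 = fret 4.

4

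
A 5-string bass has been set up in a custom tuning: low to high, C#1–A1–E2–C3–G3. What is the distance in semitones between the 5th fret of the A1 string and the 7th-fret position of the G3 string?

A1 at fret 5 → D2 (MIDI 38); G3 at fret 7 → D4 (MIDI 62).
38 − 62 = -24, so the two pitches are 24 semitones apart, with D4 the higher.

24 semitones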